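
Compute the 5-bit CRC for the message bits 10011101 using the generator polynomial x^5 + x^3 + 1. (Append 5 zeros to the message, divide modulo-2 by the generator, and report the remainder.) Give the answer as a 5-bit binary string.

Append 5 zeros: 1001110100000. Divide by 101001 (XOR where the leading bit is 1):
  pos 0: 100111 XOR 101001 = 001110
  pos 2: 111001 XOR 101001 = 010000
  pos 3: 100000 XOR 101001 = 001001
  pos 5: 100100 XOR 101001 = 001101
  pos 7: 110100 XOR 101001 = 011101
Remainder (last 5 bits) = 11101. This is the CRC / FCS.

11101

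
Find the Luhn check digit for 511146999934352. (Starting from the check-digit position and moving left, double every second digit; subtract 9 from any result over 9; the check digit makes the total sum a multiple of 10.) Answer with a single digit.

Partial digits right→left: 2 5 3 4 3 9 9 9 9 6 4 1 1 1 5
Double every second digit counting from the check-digit position (so the 1st, 3rd, 5th, ... of the partial from the right).
  doubled (with −9 where >9): 4 6 6 9 9 8 2 1 → sum 45
  kept as-is: 5 4 9 9 6 1 1 → sum 35
Total = 45 + 35 = 80.
Check digit = (10 − (80 mod 10)) mod 10 = 0.

0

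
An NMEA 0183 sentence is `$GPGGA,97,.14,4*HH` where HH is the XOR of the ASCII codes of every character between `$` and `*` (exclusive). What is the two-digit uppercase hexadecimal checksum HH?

XOR the ASCII codes of the payload characters:
  'G' = 0x47 → acc = 0x47
  'P' = 0x50 → acc = 0x17
  'G' = 0x47 → acc = 0x50
  'G' = 0x47 → acc = 0x17
  'A' = 0x41 → acc = 0x56
  ',' = 0x2C → acc = 0x7A
  '9' = 0x39 → acc = 0x43
  '7' = 0x37 → acc = 0x74
  ',' = 0x2C → acc = 0x58
  '.' = 0x2E → acc = 0x76
  '1' = 0x31 → acc = 0x47
  '4' = 0x34 → acc = 0x73
  ',' = 0x2C → acc = 0x5F
  '4' = 0x34 → acc = 0x6B
Checksum = 0x6B.

6B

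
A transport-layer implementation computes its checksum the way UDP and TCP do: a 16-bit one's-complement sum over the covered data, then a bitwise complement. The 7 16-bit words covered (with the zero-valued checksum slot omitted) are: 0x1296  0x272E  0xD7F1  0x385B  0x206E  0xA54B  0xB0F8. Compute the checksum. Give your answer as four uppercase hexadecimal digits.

3F3C

One's-complement addition (fold any carry out of bit 15 back into bit 0):
  0x1296 + 0x272E = 0x039C4
  0x39C4 + 0xD7F1 = 0x111B5 → wrap carry → 0x11B6
  0x11B6 + 0x385B = 0x04A11
  0x4A11 + 0x206E = 0x06A7F
  0x6A7F + 0xA54B = 0x10FCA → wrap carry → 0x0FCB
  0x0FCB + 0xB0F8 = 0x0C0C3
One's-complement sum = 0xC0C3.
Checksum = ~0xC0C3 & 0xFFFF = 0x3F3C.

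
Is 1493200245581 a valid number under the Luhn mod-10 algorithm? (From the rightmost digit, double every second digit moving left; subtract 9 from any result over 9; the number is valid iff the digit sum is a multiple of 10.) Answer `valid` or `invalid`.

From the right, keep odd positions and double even positions (subtract 9 from any doubled value over 9):
  doubled (positions 2,4,...): 7 1 4 0 6 8 → sum 26
  kept (positions 1,3,...): 1 5 4 0 2 9 1 → sum 22
Total = 48.
48 mod 10 = 8, so the number is invalid.

invalid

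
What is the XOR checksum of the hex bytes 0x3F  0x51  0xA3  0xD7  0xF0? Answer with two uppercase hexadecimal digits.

EA

XOR the bytes together:
  start with 0x3F
  0x3F ⊕ 0x51 = 0x6E
  0x6E ⊕ 0xA3 = 0xCD
  0xCD ⊕ 0xD7 = 0x1A
  0x1A ⊕ 0xF0 = 0xEA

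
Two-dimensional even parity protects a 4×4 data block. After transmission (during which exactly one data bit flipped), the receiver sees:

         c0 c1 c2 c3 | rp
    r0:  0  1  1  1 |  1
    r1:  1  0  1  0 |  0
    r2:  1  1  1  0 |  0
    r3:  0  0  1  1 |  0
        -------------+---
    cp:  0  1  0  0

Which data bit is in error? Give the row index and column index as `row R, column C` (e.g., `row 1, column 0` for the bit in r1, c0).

row 2, column 1

Recompute each row's even parity and compare to rp:
  r0: data parity 1, sent rp 1 → ok
  r1: data parity 0, sent rp 0 → ok
  r2: data parity 1, sent rp 0 → mismatch
  r3: data parity 0, sent rp 0 → ok
Recompute each column's even parity and compare to cp:
  c0: data parity 0, sent cp 0 → ok
  c1: data parity 0, sent cp 1 → mismatch
  c2: data parity 0, sent cp 0 → ok
  c3: data parity 0, sent cp 0 → ok
Exactly one row (r2) and one column (c1) fail → the flipped bit is at their intersection.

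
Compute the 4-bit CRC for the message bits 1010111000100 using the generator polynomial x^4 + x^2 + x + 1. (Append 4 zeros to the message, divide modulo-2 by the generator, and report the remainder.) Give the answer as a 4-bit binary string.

1111

Append 4 zeros: 10101110001000000. Divide by 10111 (XOR where the leading bit is 1):
  pos 0: 10101 XOR 10111 = 00010
  pos 3: 10110 XOR 10111 = 00001
  pos 7: 10010 XOR 10111 = 00101
  pos 9: 10100 XOR 10111 = 00011
  pos 12: 11000 XOR 10111 = 01111
Remainder (last 4 bits) = 1111. This is the CRC / FCS.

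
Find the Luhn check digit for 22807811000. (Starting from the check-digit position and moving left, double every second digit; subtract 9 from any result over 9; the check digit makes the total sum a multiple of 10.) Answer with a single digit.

1

Partial digits right→left: 0 0 0 1 1 8 7 0 8 2 2
Double every second digit counting from the check-digit position (so the 1st, 3rd, 5th, ... of the partial from the right).
  doubled (with −9 where >9): 0 0 2 5 7 4 → sum 18
  kept as-is: 0 1 8 0 2 → sum 11
Total = 18 + 11 = 29.
Check digit = (10 − (29 mod 10)) mod 10 = 1.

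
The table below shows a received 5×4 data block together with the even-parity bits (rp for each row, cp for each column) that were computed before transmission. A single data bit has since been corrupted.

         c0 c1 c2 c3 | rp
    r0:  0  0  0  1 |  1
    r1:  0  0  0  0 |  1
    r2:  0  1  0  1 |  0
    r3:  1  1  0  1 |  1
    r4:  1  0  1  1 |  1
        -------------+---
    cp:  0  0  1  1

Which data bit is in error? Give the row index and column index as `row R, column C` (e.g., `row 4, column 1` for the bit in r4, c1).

Recompute each row's even parity and compare to rp:
  r0: data parity 1, sent rp 1 → ok
  r1: data parity 0, sent rp 1 → mismatch
  r2: data parity 0, sent rp 0 → ok
  r3: data parity 1, sent rp 1 → ok
  r4: data parity 1, sent rp 1 → ok
Recompute each column's even parity and compare to cp:
  c0: data parity 0, sent cp 0 → ok
  c1: data parity 0, sent cp 0 → ok
  c2: data parity 1, sent cp 1 → ok
  c3: data parity 0, sent cp 1 → mismatch
Exactly one row (r1) and one column (c3) fail → the flipped bit is at their intersection.

row 1, column 3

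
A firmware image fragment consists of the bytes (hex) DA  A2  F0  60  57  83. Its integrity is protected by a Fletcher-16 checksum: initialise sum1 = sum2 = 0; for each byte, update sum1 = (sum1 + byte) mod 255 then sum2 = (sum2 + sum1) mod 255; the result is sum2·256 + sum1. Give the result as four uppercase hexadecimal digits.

65A9

Running sums (mod 255):
  after byte 0 (DA): sum1=218, sum2=218
  after byte 1 (A2): sum1=125, sum2=88
  after byte 2 (F0): sum1=110, sum2=198
  after byte 3 (60): sum1=206, sum2=149
  after byte 4 (57): sum1=38, sum2=187
  after byte 5 (83): sum1=169, sum2=101
Checksum = sum2·256 + sum1 = 101·256 + 169 = 26025 = 0x65A9.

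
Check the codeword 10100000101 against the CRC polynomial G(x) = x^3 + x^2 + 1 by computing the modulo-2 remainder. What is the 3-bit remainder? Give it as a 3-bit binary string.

010

Modulo-2 division of 10100000101 by 1101:
  pos 0: 1010 XOR 1101 = 0111
  pos 1: 1110 XOR 1101 = 0011
  pos 3: 1100 XOR 1101 = 0001
  pos 6: 1010 XOR 1101 = 0111
  pos 7: 1111 XOR 1101 = 0010
Remainder = 010 (nonzero — an error is detected).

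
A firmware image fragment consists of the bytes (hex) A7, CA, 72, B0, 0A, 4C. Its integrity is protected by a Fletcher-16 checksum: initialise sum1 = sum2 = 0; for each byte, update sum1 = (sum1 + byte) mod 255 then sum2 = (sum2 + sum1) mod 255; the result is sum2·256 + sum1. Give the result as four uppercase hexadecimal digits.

20EB

Running sums (mod 255):
  after byte 0 (A7): sum1=167, sum2=167
  after byte 1 (CA): sum1=114, sum2=26
  after byte 2 (72): sum1=228, sum2=254
  after byte 3 (B0): sum1=149, sum2=148
  after byte 4 (0A): sum1=159, sum2=52
  after byte 5 (4C): sum1=235, sum2=32
Checksum = sum2·256 + sum1 = 32·256 + 235 = 8427 = 0x20EB.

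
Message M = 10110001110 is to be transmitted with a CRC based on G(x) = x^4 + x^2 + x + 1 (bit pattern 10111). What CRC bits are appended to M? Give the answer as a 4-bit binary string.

Append 4 zeros: 101100011100000. Divide by 10111 (XOR where the leading bit is 1):
  pos 0: 10110 XOR 10111 = 00001
  pos 4: 10011 XOR 10111 = 00100
  pos 6: 10010 XOR 10111 = 00101
  pos 8: 10100 XOR 10111 = 00011
Remainder (last 4 bits) = 1100. This is the CRC / FCS.

1100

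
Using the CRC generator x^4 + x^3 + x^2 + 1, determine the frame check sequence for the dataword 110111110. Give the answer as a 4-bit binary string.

0100

Append 4 zeros: 1101111100000. Divide by 11101 (XOR where the leading bit is 1):
  pos 0: 11011 XOR 11101 = 00110
  pos 2: 11011 XOR 11101 = 00110
  pos 4: 11010 XOR 11101 = 00111
  pos 6: 11100 XOR 11101 = 00001
Remainder (last 4 bits) = 0100. This is the CRC / FCS.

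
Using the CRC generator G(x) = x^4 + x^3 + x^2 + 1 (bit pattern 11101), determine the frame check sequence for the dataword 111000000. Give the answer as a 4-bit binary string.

Append 4 zeros: 1110000000000. Divide by 11101 (XOR where the leading bit is 1):
  pos 0: 11100 XOR 11101 = 00001
  pos 4: 10000 XOR 11101 = 01101
  pos 5: 11010 XOR 11101 = 00111
  pos 7: 11100 XOR 11101 = 00001
Remainder (last 4 bits) = 0010. This is the CRC / FCS.

0010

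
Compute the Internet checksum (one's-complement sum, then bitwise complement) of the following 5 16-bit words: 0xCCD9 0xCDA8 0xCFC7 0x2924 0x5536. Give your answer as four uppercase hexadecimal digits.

175B

One's-complement addition (fold any carry out of bit 15 back into bit 0):
  0xCCD9 + 0xCDA8 = 0x19A81 → wrap carry → 0x9A82
  0x9A82 + 0xCFC7 = 0x16A49 → wrap carry → 0x6A4A
  0x6A4A + 0x2924 = 0x0936E
  0x936E + 0x5536 = 0x0E8A4
One's-complement sum = 0xE8A4.
Checksum = ~0xE8A4 & 0xFFFF = 0x175B.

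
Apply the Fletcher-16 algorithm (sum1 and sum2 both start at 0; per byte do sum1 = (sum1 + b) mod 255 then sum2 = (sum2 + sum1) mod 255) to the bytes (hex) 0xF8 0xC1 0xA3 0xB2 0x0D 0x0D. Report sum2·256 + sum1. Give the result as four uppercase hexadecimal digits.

6C2B

Running sums (mod 255):
  after byte 0 (0xF8): sum1=248, sum2=248
  after byte 1 (0xC1): sum1=186, sum2=179
  after byte 2 (0xA3): sum1=94, sum2=18
  after byte 3 (0xB2): sum1=17, sum2=35
  after byte 4 (0x0D): sum1=30, sum2=65
  after byte 5 (0x0D): sum1=43, sum2=108
Checksum = sum2·256 + sum1 = 108·256 + 43 = 27691 = 0x6C2B.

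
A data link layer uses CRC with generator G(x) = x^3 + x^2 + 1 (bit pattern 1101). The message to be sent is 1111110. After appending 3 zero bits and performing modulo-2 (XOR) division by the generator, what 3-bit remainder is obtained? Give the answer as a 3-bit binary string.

101

Append 3 zeros: 1111110000. Divide by 1101 (XOR where the leading bit is 1):
  pos 0: 1111 XOR 1101 = 0010
  pos 2: 1011 XOR 1101 = 0110
  pos 3: 1100 XOR 1101 = 0001
  pos 6: 1000 XOR 1101 = 0101
Remainder (last 3 bits) = 101. This is the CRC / FCS.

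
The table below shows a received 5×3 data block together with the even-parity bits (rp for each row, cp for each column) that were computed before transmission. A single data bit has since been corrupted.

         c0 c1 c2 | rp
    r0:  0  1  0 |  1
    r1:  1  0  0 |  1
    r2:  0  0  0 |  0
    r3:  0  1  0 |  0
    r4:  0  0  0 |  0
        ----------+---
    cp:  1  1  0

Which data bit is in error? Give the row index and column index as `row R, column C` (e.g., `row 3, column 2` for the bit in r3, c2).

row 3, column 1

Recompute each row's even parity and compare to rp:
  r0: data parity 1, sent rp 1 → ok
  r1: data parity 1, sent rp 1 → ok
  r2: data parity 0, sent rp 0 → ok
  r3: data parity 1, sent rp 0 → mismatch
  r4: data parity 0, sent rp 0 → ok
Recompute each column's even parity and compare to cp:
  c0: data parity 1, sent cp 1 → ok
  c1: data parity 0, sent cp 1 → mismatch
  c2: data parity 0, sent cp 0 → ok
Exactly one row (r3) and one column (c1) fail → the flipped bit is at their intersection.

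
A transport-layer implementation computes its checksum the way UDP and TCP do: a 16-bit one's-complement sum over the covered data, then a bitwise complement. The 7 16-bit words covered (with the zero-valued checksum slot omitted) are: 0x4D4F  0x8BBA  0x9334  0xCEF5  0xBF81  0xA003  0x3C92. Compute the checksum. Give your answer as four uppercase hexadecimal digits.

28B4

One's-complement addition (fold any carry out of bit 15 back into bit 0):
  0x4D4F + 0x8BBA = 0x0D909
  0xD909 + 0x9334 = 0x16C3D → wrap carry → 0x6C3E
  0x6C3E + 0xCEF5 = 0x13B33 → wrap carry → 0x3B34
  0x3B34 + 0xBF81 = 0x0FAB5
  0xFAB5 + 0xA003 = 0x19AB8 → wrap carry → 0x9AB9
  0x9AB9 + 0x3C92 = 0x0D74B
One's-complement sum = 0xD74B.
Checksum = ~0xD74B & 0xFFFF = 0x28B4.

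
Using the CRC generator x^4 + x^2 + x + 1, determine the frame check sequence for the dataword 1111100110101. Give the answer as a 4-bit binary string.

Append 4 zeros: 11111001101010000. Divide by 10111 (XOR where the leading bit is 1):
  pos 0: 11111 XOR 10111 = 01000
  pos 1: 10000 XOR 10111 = 00111
  pos 3: 11101 XOR 10111 = 01010
  pos 4: 10101 XOR 10111 = 00010
  pos 7: 10010 XOR 10111 = 00101
  pos 9: 10110 XOR 10111 = 00001
Remainder (last 4 bits) = 1000. This is the CRC / FCS.

1000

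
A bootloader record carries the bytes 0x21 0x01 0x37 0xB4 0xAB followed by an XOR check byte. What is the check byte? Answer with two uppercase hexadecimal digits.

08

XOR the bytes together:
  start with 0x21
  0x21 ⊕ 0x01 = 0x20
  0x20 ⊕ 0x37 = 0x17
  0x17 ⊕ 0xB4 = 0xA3
  0xA3 ⊕ 0xAB = 0x08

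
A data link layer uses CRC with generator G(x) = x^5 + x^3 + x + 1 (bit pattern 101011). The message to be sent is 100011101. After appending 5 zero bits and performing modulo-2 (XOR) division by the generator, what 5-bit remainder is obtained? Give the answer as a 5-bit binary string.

Append 5 zeros: 10001110100000. Divide by 101011 (XOR where the leading bit is 1):
  pos 0: 100011 XOR 101011 = 001000
  pos 2: 100010 XOR 101011 = 001001
  pos 4: 100110 XOR 101011 = 001101
  pos 6: 110100 XOR 101011 = 011111
  pos 7: 111110 XOR 101011 = 010101
  pos 8: 101010 XOR 101011 = 000001
Remainder (last 5 bits) = 00001. This is the CRC / FCS.

00001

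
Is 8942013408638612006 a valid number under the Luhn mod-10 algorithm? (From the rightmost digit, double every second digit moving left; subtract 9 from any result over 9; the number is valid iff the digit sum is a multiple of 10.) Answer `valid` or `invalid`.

From the right, keep odd positions and double even positions (subtract 9 from any doubled value over 9):
  doubled (positions 2,4,...): 0 4 3 6 7 8 2 4 9 → sum 43
  kept (positions 1,3,...): 6 0 1 8 6 0 3 0 4 8 → sum 36
Total = 79.
79 mod 10 = 9, so the number is invalid.

invalid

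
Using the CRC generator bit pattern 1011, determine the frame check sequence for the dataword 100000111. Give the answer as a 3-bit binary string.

Append 3 zeros: 100000111000. Divide by 1011 (XOR where the leading bit is 1):
  pos 0: 1000 XOR 1011 = 0011
  pos 2: 1100 XOR 1011 = 0111
  pos 3: 1111 XOR 1011 = 0100
  pos 4: 1001 XOR 1011 = 0010
  pos 6: 1010 XOR 1011 = 0001
Remainder (last 3 bits) = 100. This is the CRC / FCS.

100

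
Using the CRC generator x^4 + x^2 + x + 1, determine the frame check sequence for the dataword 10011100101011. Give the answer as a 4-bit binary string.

Append 4 zeros: 100111001010110000. Divide by 10111 (XOR where the leading bit is 1):
  pos 0: 10011 XOR 10111 = 00100
  pos 2: 10010 XOR 10111 = 00101
  pos 4: 10101 XOR 10111 = 00010
  pos 7: 10010 XOR 10111 = 00101
  pos 9: 10111 XOR 10111 = 00000
Remainder (last 4 bits) = 0000. This is the CRC / FCS.

0000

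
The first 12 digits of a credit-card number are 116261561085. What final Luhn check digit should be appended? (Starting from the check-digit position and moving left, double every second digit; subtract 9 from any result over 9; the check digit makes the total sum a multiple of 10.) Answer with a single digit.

1

Partial digits right→left: 5 8 0 1 6 5 1 6 2 6 1 1
Double every second digit counting from the check-digit position (so the 1st, 3rd, 5th, ... of the partial from the right).
  doubled (with −9 where >9): 1 0 3 2 4 2 → sum 12
  kept as-is: 8 1 5 6 6 1 → sum 27
Total = 12 + 27 = 39.
Check digit = (10 − (39 mod 10)) mod 10 = 1.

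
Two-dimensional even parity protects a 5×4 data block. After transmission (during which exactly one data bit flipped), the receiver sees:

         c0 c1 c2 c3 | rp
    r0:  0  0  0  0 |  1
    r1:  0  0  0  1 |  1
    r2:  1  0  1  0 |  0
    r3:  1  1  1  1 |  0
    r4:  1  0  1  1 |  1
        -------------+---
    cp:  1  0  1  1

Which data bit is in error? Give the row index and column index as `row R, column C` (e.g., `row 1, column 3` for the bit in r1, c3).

row 0, column 1

Recompute each row's even parity and compare to rp:
  r0: data parity 0, sent rp 1 → mismatch
  r1: data parity 1, sent rp 1 → ok
  r2: data parity 0, sent rp 0 → ok
  r3: data parity 0, sent rp 0 → ok
  r4: data parity 1, sent rp 1 → ok
Recompute each column's even parity and compare to cp:
  c0: data parity 1, sent cp 1 → ok
  c1: data parity 1, sent cp 0 → mismatch
  c2: data parity 1, sent cp 1 → ok
  c3: data parity 1, sent cp 1 → ok
Exactly one row (r0) and one column (c1) fail → the flipped bit is at their intersection.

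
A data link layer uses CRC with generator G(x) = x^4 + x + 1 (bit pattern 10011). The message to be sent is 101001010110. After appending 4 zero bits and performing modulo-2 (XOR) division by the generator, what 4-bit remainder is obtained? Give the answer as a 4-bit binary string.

0100

Append 4 zeros: 1010010101100000. Divide by 10011 (XOR where the leading bit is 1):
  pos 0: 10100 XOR 10011 = 00111
  pos 2: 11110 XOR 10011 = 01101
  pos 3: 11011 XOR 10011 = 01000
  pos 4: 10000 XOR 10011 = 00011
  pos 7: 11110 XOR 10011 = 01101
  pos 8: 11010 XOR 10011 = 01001
  pos 9: 10010 XOR 10011 = 00001
Remainder (last 4 bits) = 0100. This is the CRC / FCS.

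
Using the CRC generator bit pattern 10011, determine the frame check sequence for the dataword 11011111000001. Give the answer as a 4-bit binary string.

0111

Append 4 zeros: 110111110000010000. Divide by 10011 (XOR where the leading bit is 1):
  pos 0: 11011 XOR 10011 = 01000
  pos 1: 10001 XOR 10011 = 00010
  pos 4: 10110 XOR 10011 = 00101
  pos 6: 10100 XOR 10011 = 00111
  pos 8: 11100 XOR 10011 = 01111
  pos 9: 11111 XOR 10011 = 01100
  pos 10: 11000 XOR 10011 = 01011
  pos 11: 10110 XOR 10011 = 00101
  pos 13: 10100 XOR 10011 = 00111
Remainder (last 4 bits) = 0111. This is the CRC / FCS.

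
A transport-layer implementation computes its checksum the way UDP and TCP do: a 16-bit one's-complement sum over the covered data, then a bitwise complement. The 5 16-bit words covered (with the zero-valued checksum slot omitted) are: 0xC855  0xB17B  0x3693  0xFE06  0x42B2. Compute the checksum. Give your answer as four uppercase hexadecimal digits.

One's-complement addition (fold any carry out of bit 15 back into bit 0):
  0xC855 + 0xB17B = 0x179D0 → wrap carry → 0x79D1
  0x79D1 + 0x3693 = 0x0B064
  0xB064 + 0xFE06 = 0x1AE6A → wrap carry → 0xAE6B
  0xAE6B + 0x42B2 = 0x0F11D
One's-complement sum = 0xF11D.
Checksum = ~0xF11D & 0xFFFF = 0x0EE2.

0EE2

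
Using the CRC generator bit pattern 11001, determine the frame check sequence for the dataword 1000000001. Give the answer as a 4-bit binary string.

1111

Append 4 zeros: 10000000010000. Divide by 11001 (XOR where the leading bit is 1):
  pos 0: 10000 XOR 11001 = 01001
  pos 1: 10010 XOR 11001 = 01011
  pos 2: 10110 XOR 11001 = 01111
  pos 3: 11110 XOR 11001 = 00111
  pos 5: 11101 XOR 11001 = 00100
  pos 7: 10000 XOR 11001 = 01001
  pos 8: 10010 XOR 11001 = 01011
  pos 9: 10110 XOR 11001 = 01111
Remainder (last 4 bits) = 1111. This is the CRC / FCS.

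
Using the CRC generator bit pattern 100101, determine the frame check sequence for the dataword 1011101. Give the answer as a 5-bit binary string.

00001

Append 5 zeros: 101110100000. Divide by 100101 (XOR where the leading bit is 1):
  pos 0: 101110 XOR 100101 = 001011
  pos 2: 101110 XOR 100101 = 001011
  pos 4: 101100 XOR 100101 = 001001
  pos 6: 100100 XOR 100101 = 000001
Remainder (last 5 bits) = 00001. This is the CRC / FCS.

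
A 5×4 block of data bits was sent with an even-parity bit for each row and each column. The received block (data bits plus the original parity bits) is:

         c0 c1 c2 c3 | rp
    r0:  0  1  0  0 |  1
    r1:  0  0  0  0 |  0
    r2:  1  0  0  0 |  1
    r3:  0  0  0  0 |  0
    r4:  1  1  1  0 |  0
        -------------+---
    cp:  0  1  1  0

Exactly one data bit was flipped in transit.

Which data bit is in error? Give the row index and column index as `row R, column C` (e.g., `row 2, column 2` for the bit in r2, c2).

Recompute each row's even parity and compare to rp:
  r0: data parity 1, sent rp 1 → ok
  r1: data parity 0, sent rp 0 → ok
  r2: data parity 1, sent rp 1 → ok
  r3: data parity 0, sent rp 0 → ok
  r4: data parity 1, sent rp 0 → mismatch
Recompute each column's even parity and compare to cp:
  c0: data parity 0, sent cp 0 → ok
  c1: data parity 0, sent cp 1 → mismatch
  c2: data parity 1, sent cp 1 → ok
  c3: data parity 0, sent cp 0 → ok
Exactly one row (r4) and one column (c1) fail → the flipped bit is at their intersection.

row 4, column 1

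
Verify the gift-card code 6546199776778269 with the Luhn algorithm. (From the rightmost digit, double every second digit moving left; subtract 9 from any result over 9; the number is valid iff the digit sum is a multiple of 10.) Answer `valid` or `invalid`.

From the right, keep odd positions and double even positions (subtract 9 from any doubled value over 9):
  doubled (positions 2,4,...): 3 7 5 5 9 2 8 3 → sum 42
  kept (positions 1,3,...): 9 2 7 6 7 9 6 5 → sum 51
Total = 93.
93 mod 10 = 3, so the number is invalid.

invalid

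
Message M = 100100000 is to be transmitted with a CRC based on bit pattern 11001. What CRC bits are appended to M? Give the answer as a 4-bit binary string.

Append 4 zeros: 1001000000000. Divide by 11001 (XOR where the leading bit is 1):
  pos 0: 10010 XOR 11001 = 01011
  pos 1: 10110 XOR 11001 = 01111
  pos 2: 11110 XOR 11001 = 00111
  pos 4: 11100 XOR 11001 = 00101
  pos 6: 10100 XOR 11001 = 01101
  pos 7: 11010 XOR 11001 = 00011
Remainder (last 4 bits) = 0110. This is the CRC / FCS.

0110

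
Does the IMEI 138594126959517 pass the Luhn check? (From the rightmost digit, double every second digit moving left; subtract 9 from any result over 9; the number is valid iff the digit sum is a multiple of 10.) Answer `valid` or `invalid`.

From the right, keep odd positions and double even positions (subtract 9 from any doubled value over 9):
  doubled (positions 2,4,...): 2 9 9 4 8 1 6 → sum 39
  kept (positions 1,3,...): 7 5 5 6 1 9 8 1 → sum 42
Total = 81.
81 mod 10 = 1, so the number is invalid.

invalid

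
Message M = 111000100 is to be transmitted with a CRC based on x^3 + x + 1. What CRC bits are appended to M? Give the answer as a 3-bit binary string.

Append 3 zeros: 111000100000. Divide by 1011 (XOR where the leading bit is 1):
  pos 0: 1110 XOR 1011 = 0101
  pos 1: 1010 XOR 1011 = 0001
  pos 4: 1010 XOR 1011 = 0001
  pos 7: 1000 XOR 1011 = 0011
Remainder (last 3 bits) = 110. This is the CRC / FCS.

110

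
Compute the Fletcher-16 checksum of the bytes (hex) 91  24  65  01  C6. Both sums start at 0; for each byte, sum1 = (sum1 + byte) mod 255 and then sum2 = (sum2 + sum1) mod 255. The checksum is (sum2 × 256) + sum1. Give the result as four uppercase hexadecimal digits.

Running sums (mod 255):
  after byte 0 (91): sum1=145, sum2=145
  after byte 1 (24): sum1=181, sum2=71
  after byte 2 (65): sum1=27, sum2=98
  after byte 3 (01): sum1=28, sum2=126
  after byte 4 (C6): sum1=226, sum2=97
Checksum = sum2·256 + sum1 = 97·256 + 226 = 25058 = 0x61E2.

61E2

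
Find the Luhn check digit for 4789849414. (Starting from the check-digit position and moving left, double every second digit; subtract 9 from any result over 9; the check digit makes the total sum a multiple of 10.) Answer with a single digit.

Partial digits right→left: 4 1 4 9 4 8 9 8 7 4
Double every second digit counting from the check-digit position (so the 1st, 3rd, 5th, ... of the partial from the right).
  doubled (with −9 where >9): 8 8 8 9 5 → sum 38
  kept as-is: 1 9 8 8 4 → sum 30
Total = 38 + 30 = 68.
Check digit = (10 − (68 mod 10)) mod 10 = 2.

2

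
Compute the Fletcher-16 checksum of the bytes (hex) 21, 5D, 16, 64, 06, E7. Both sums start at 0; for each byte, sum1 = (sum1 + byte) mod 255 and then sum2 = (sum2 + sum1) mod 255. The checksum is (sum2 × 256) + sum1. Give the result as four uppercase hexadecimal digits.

13E6

Running sums (mod 255):
  after byte 0 (21): sum1=33, sum2=33
  after byte 1 (5D): sum1=126, sum2=159
  after byte 2 (16): sum1=148, sum2=52
  after byte 3 (64): sum1=248, sum2=45
  after byte 4 (06): sum1=254, sum2=44
  after byte 5 (E7): sum1=230, sum2=19
Checksum = sum2·256 + sum1 = 19·256 + 230 = 5094 = 0x13E6.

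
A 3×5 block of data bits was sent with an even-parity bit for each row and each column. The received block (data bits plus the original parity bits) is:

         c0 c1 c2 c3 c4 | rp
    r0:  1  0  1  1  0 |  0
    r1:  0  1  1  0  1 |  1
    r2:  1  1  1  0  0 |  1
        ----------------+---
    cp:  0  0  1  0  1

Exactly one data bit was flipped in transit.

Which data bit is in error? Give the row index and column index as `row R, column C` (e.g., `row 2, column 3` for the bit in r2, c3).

Recompute each row's even parity and compare to rp:
  r0: data parity 1, sent rp 0 → mismatch
  r1: data parity 1, sent rp 1 → ok
  r2: data parity 1, sent rp 1 → ok
Recompute each column's even parity and compare to cp:
  c0: data parity 0, sent cp 0 → ok
  c1: data parity 0, sent cp 0 → ok
  c2: data parity 1, sent cp 1 → ok
  c3: data parity 1, sent cp 0 → mismatch
  c4: data parity 1, sent cp 1 → ok
Exactly one row (r0) and one column (c3) fail → the flipped bit is at their intersection.

row 0, column 3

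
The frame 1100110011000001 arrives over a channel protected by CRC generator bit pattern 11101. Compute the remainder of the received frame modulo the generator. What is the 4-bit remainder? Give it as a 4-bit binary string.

1000

Modulo-2 division of 1100110011000001 by 11101:
  pos 0: 11001 XOR 11101 = 00100
  pos 2: 10010 XOR 11101 = 01111
  pos 3: 11110 XOR 11101 = 00011
  pos 6: 11110 XOR 11101 = 00011
  pos 9: 11000 XOR 11101 = 00101
  pos 11: 10101 XOR 11101 = 01000
Remainder = 1000 (nonzero — an error is detected).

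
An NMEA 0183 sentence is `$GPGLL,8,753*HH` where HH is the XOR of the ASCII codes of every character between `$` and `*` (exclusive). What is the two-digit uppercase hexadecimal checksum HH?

59

XOR the ASCII codes of the payload characters:
  'G' = 0x47 → acc = 0x47
  'P' = 0x50 → acc = 0x17
  'G' = 0x47 → acc = 0x50
  'L' = 0x4C → acc = 0x1C
  'L' = 0x4C → acc = 0x50
  ',' = 0x2C → acc = 0x7C
  '8' = 0x38 → acc = 0x44
  ',' = 0x2C → acc = 0x68
  '7' = 0x37 → acc = 0x5F
  '5' = 0x35 → acc = 0x6A
  '3' = 0x33 → acc = 0x59
Checksum = 0x59.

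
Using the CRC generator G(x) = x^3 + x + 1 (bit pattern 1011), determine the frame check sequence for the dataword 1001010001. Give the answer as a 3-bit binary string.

001

Append 3 zeros: 1001010001000. Divide by 1011 (XOR where the leading bit is 1):
  pos 0: 1001 XOR 1011 = 0010
  pos 2: 1001 XOR 1011 = 0010
  pos 4: 1000 XOR 1011 = 0011
  pos 6: 1101 XOR 1011 = 0110
  pos 7: 1100 XOR 1011 = 0111
  pos 8: 1110 XOR 1011 = 0101
  pos 9: 1010 XOR 1011 = 0001
Remainder (last 3 bits) = 001. This is the CRC / FCS.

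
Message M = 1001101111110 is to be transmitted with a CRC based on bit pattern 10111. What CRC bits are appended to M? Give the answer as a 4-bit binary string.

1011

Append 4 zeros: 10011011111100000. Divide by 10111 (XOR where the leading bit is 1):
  pos 0: 10011 XOR 10111 = 00100
  pos 2: 10001 XOR 10111 = 00110
  pos 4: 11011 XOR 10111 = 01100
  pos 5: 11001 XOR 10111 = 01110
  pos 6: 11101 XOR 10111 = 01010
  pos 7: 10101 XOR 10111 = 00010
  pos 10: 10000 XOR 10111 = 00111
  pos 12: 11100 XOR 10111 = 01011
Remainder (last 4 bits) = 1011. This is the CRC / FCS.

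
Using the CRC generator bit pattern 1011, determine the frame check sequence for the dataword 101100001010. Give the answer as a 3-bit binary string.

Append 3 zeros: 101100001010000. Divide by 1011 (XOR where the leading bit is 1):
  pos 0: 1011 XOR 1011 = 0000
  pos 8: 1010 XOR 1011 = 0001
  pos 11: 1000 XOR 1011 = 0011
Remainder (last 3 bits) = 011. This is the CRC / FCS.

011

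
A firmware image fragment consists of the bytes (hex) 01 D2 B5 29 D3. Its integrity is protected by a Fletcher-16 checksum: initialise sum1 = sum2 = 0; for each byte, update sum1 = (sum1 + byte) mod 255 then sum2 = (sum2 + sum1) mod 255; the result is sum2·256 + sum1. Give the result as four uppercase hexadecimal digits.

9786

Running sums (mod 255):
  after byte 0 (01): sum1=1, sum2=1
  after byte 1 (D2): sum1=211, sum2=212
  after byte 2 (B5): sum1=137, sum2=94
  after byte 3 (29): sum1=178, sum2=17
  after byte 4 (D3): sum1=134, sum2=151
Checksum = sum2·256 + sum1 = 151·256 + 134 = 38790 = 0x9786.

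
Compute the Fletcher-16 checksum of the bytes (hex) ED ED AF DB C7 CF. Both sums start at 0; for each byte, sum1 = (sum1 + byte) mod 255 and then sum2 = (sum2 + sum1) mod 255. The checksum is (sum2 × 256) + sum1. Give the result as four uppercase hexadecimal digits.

Running sums (mod 255):
  after byte 0 (ED): sum1=237, sum2=237
  after byte 1 (ED): sum1=219, sum2=201
  after byte 2 (AF): sum1=139, sum2=85
  after byte 3 (DB): sum1=103, sum2=188
  after byte 4 (C7): sum1=47, sum2=235
  after byte 5 (CF): sum1=254, sum2=234
Checksum = sum2·256 + sum1 = 234·256 + 254 = 60158 = 0xEAFE.

EAFE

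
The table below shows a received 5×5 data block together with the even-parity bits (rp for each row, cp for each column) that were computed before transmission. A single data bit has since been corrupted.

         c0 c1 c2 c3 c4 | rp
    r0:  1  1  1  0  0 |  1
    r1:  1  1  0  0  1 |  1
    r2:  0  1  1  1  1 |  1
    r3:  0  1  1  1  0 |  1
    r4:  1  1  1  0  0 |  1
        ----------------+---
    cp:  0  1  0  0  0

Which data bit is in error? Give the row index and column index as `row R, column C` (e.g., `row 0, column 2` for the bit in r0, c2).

Recompute each row's even parity and compare to rp:
  r0: data parity 1, sent rp 1 → ok
  r1: data parity 1, sent rp 1 → ok
  r2: data parity 0, sent rp 1 → mismatch
  r3: data parity 1, sent rp 1 → ok
  r4: data parity 1, sent rp 1 → ok
Recompute each column's even parity and compare to cp:
  c0: data parity 1, sent cp 0 → mismatch
  c1: data parity 1, sent cp 1 → ok
  c2: data parity 0, sent cp 0 → ok
  c3: data parity 0, sent cp 0 → ok
  c4: data parity 0, sent cp 0 → ok
Exactly one row (r2) and one column (c0) fail → the flipped bit is at their intersection.

row 2, column 0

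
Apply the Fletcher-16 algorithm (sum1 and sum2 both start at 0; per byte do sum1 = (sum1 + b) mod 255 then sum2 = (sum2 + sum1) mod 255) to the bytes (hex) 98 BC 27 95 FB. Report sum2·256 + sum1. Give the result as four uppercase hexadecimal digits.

Running sums (mod 255):
  after byte 0 (98): sum1=152, sum2=152
  after byte 1 (BC): sum1=85, sum2=237
  after byte 2 (27): sum1=124, sum2=106
  after byte 3 (95): sum1=18, sum2=124
  after byte 4 (FB): sum1=14, sum2=138
Checksum = sum2·256 + sum1 = 138·256 + 14 = 35342 = 0x8A0E.

8A0E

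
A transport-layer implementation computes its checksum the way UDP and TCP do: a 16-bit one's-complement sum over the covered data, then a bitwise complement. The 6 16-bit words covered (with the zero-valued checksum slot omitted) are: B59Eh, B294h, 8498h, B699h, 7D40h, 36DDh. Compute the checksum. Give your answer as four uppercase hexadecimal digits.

One's-complement addition (fold any carry out of bit 15 back into bit 0):
  0xB59E + 0xB294 = 0x16832 → wrap carry → 0x6833
  0x6833 + 0x8498 = 0x0ECCB
  0xECCB + 0xB699 = 0x1A364 → wrap carry → 0xA365
  0xA365 + 0x7D40 = 0x120A5 → wrap carry → 0x20A6
  0x20A6 + 0x36DD = 0x05783
One's-complement sum = 0x5783.
Checksum = ~0x5783 & 0xFFFF = 0xA87C.

A87C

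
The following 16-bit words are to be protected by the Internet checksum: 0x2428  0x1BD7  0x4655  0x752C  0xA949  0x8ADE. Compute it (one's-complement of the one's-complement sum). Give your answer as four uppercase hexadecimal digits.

One's-complement addition (fold any carry out of bit 15 back into bit 0):
  0x2428 + 0x1BD7 = 0x03FFF
  0x3FFF + 0x4655 = 0x08654
  0x8654 + 0x752C = 0x0FB80
  0xFB80 + 0xA949 = 0x1A4C9 → wrap carry → 0xA4CA
  0xA4CA + 0x8ADE = 0x12FA8 → wrap carry → 0x2FA9
One's-complement sum = 0x2FA9.
Checksum = ~0x2FA9 & 0xFFFF = 0xD056.

D056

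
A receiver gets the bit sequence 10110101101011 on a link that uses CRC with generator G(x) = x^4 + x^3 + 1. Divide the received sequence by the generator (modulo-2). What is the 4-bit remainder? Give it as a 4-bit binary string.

0000

Modulo-2 division of 10110101101011 by 11001:
  pos 0: 10110 XOR 11001 = 01111
  pos 1: 11111 XOR 11001 = 00110
  pos 3: 11001 XOR 11001 = 00000
  pos 8: 10101 XOR 11001 = 01100
  pos 9: 11001 XOR 11001 = 00000
Remainder = 0000 (zero — the frame passes the CRC check).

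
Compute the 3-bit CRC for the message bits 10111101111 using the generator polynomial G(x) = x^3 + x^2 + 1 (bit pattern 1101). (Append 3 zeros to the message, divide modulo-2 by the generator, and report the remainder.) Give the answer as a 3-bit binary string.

Append 3 zeros: 10111101111000. Divide by 1101 (XOR where the leading bit is 1):
  pos 0: 1011 XOR 1101 = 0110
  pos 1: 1101 XOR 1101 = 0000
  pos 5: 1011 XOR 1101 = 0110
  pos 6: 1101 XOR 1101 = 0000
  pos 10: 1000 XOR 1101 = 0101
Remainder (last 3 bits) = 101. This is the CRC / FCS.

101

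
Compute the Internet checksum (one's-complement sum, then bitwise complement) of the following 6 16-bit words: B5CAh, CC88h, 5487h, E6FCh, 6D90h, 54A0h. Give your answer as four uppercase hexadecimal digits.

7FF7

One's-complement addition (fold any carry out of bit 15 back into bit 0):
  0xB5CA + 0xCC88 = 0x18252 → wrap carry → 0x8253
  0x8253 + 0x5487 = 0x0D6DA
  0xD6DA + 0xE6FC = 0x1BDD6 → wrap carry → 0xBDD7
  0xBDD7 + 0x6D90 = 0x12B67 → wrap carry → 0x2B68
  0x2B68 + 0x54A0 = 0x08008
One's-complement sum = 0x8008.
Checksum = ~0x8008 & 0xFFFF = 0x7FF7.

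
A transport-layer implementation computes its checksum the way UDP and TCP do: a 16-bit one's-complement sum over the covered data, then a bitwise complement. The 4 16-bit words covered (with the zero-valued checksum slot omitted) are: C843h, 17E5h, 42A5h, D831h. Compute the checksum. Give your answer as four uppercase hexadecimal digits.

One's-complement addition (fold any carry out of bit 15 back into bit 0):
  0xC843 + 0x17E5 = 0x0E028
  0xE028 + 0x42A5 = 0x122CD → wrap carry → 0x22CE
  0x22CE + 0xD831 = 0x0FAFF
One's-complement sum = 0xFAFF.
Checksum = ~0xFAFF & 0xFFFF = 0x0500.

0500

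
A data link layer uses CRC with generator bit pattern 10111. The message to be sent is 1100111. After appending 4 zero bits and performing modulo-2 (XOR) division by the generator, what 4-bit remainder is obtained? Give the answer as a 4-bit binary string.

1110

Append 4 zeros: 11001110000. Divide by 10111 (XOR where the leading bit is 1):
  pos 0: 11001 XOR 10111 = 01110
  pos 1: 11101 XOR 10111 = 01010
  pos 2: 10101 XOR 10111 = 00010
  pos 5: 10000 XOR 10111 = 00111
Remainder (last 4 bits) = 1110. This is the CRC / FCS.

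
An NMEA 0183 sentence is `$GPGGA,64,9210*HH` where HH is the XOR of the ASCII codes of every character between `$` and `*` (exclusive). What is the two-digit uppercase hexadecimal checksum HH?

5E

XOR the ASCII codes of the payload characters:
  'G' = 0x47 → acc = 0x47
  'P' = 0x50 → acc = 0x17
  'G' = 0x47 → acc = 0x50
  'G' = 0x47 → acc = 0x17
  'A' = 0x41 → acc = 0x56
  ',' = 0x2C → acc = 0x7A
  '6' = 0x36 → acc = 0x4C
  '4' = 0x34 → acc = 0x78
  ',' = 0x2C → acc = 0x54
  '9' = 0x39 → acc = 0x6D
  '2' = 0x32 → acc = 0x5F
  '1' = 0x31 → acc = 0x6E
  '0' = 0x30 → acc = 0x5E
Checksum = 0x5E.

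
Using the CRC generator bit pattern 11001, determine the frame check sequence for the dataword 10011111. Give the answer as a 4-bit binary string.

1001

Append 4 zeros: 100111110000. Divide by 11001 (XOR where the leading bit is 1):
  pos 0: 10011 XOR 11001 = 01010
  pos 1: 10101 XOR 11001 = 01100
  pos 2: 11001 XOR 11001 = 00000
  pos 7: 10000 XOR 11001 = 01001
Remainder (last 4 bits) = 1001. This is the CRC / FCS.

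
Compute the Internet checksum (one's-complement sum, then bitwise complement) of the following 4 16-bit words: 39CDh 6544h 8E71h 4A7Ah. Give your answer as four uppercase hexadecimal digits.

One's-complement addition (fold any carry out of bit 15 back into bit 0):
  0x39CD + 0x6544 = 0x09F11
  0x9F11 + 0x8E71 = 0x12D82 → wrap carry → 0x2D83
  0x2D83 + 0x4A7A = 0x077FD
One's-complement sum = 0x77FD.
Checksum = ~0x77FD & 0xFFFF = 0x8802.

8802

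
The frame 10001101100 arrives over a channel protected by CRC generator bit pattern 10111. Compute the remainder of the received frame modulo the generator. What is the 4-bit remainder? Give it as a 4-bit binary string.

0001

Modulo-2 division of 10001101100 by 10111:
  pos 0: 10001 XOR 10111 = 00110
  pos 2: 11010 XOR 10111 = 01101
  pos 3: 11011 XOR 10111 = 01100
  pos 4: 11001 XOR 10111 = 01110
  pos 5: 11100 XOR 10111 = 01011
  pos 6: 10110 XOR 10111 = 00001
Remainder = 0001 (nonzero — an error is detected).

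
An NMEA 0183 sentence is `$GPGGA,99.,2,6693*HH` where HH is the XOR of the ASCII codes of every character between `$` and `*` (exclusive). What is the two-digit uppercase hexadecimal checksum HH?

XOR the ASCII codes of the payload characters:
  'G' = 0x47 → acc = 0x47
  'P' = 0x50 → acc = 0x17
  'G' = 0x47 → acc = 0x50
  'G' = 0x47 → acc = 0x17
  'A' = 0x41 → acc = 0x56
  ',' = 0x2C → acc = 0x7A
  '9' = 0x39 → acc = 0x43
  '9' = 0x39 → acc = 0x7A
  '.' = 0x2E → acc = 0x54
  ',' = 0x2C → acc = 0x78
  '2' = 0x32 → acc = 0x4A
  ',' = 0x2C → acc = 0x66
  '6' = 0x36 → acc = 0x50
  '6' = 0x36 → acc = 0x66
  '9' = 0x39 → acc = 0x5F
  '3' = 0x33 → acc = 0x6C
Checksum = 0x6C.

6C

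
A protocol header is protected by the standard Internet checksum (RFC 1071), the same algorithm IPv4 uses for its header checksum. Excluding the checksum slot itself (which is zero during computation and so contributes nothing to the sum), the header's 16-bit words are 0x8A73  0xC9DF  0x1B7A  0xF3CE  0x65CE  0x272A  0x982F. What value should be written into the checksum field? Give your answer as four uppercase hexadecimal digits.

One's-complement addition (fold any carry out of bit 15 back into bit 0):
  0x8A73 + 0xC9DF = 0x15452 → wrap carry → 0x5453
  0x5453 + 0x1B7A = 0x06FCD
  0x6FCD + 0xF3CE = 0x1639B → wrap carry → 0x639C
  0x639C + 0x65CE = 0x0C96A
  0xC96A + 0x272A = 0x0F094
  0xF094 + 0x982F = 0x188C3 → wrap carry → 0x88C4
One's-complement sum = 0x88C4.
Checksum = ~0x88C4 & 0xFFFF = 0x773B.

773B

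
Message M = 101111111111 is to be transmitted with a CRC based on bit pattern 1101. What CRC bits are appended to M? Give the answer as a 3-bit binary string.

Append 3 zeros: 101111111111000. Divide by 1101 (XOR where the leading bit is 1):
  pos 0: 1011 XOR 1101 = 0110
  pos 1: 1101 XOR 1101 = 0000
  pos 5: 1111 XOR 1101 = 0010
  pos 7: 1011 XOR 1101 = 0110
  pos 8: 1101 XOR 1101 = 0000
Remainder (last 3 bits) = 000. This is the CRC / FCS.

000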